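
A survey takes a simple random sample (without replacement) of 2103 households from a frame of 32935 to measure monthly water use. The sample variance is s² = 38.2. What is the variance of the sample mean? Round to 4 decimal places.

Under SRS without replacement, Var(ȳ) = (1 − f)·s²/n with f = n/N = 2103/32935 = 0.06385304.
Var(ȳ) = (1 − 0.06385304)·38.2/2103 = 0.93614696·0.018164527 = 0.017004667.

0.0170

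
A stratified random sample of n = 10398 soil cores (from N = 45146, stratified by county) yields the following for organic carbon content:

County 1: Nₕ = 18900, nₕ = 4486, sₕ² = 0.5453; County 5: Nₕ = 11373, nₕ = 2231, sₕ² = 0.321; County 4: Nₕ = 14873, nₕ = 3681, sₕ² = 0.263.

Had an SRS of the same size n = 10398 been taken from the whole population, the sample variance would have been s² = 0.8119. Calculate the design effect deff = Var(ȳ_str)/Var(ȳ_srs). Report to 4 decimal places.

Var(ȳ_str) = Σ Wₕ²(1−fₕ)sₕ²/nₕ with Wₕ = Nₕ/45146:
  County 1: (18900/45146)²·(1−4486/18900)·0.5453/4486 = 1.6247405 × 10^-5
  County 5: (11373/45146)²·(1−2231/11373)·0.321/2231 = 7.339782 × 10^-6
  County 4: (14873/45146)²·(1−3681/14873)·0.263/3681 = 5.8352257 × 10^-6
  → Var(ȳ_str) = 2.9422413 × 10^-5.
Var(ȳ_srs) = (1 − 10398/45146)·0.8119/10398 = 6.0098449 × 10^-5.
deff = (2.9422413 × 10^-5) / (6.0098449 × 10^-5) = 0.4896.

0.4896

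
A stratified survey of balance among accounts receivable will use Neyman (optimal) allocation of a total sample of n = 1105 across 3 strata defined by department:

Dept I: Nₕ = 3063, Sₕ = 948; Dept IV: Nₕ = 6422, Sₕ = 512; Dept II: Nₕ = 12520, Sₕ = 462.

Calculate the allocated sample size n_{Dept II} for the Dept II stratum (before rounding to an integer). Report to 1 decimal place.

Neyman allocation: nₕ = n·NₕSₕ / Σⱼ NⱼSⱼ.
Σ NⱼSⱼ = 3063·948 + 6422·512 + 12520·462 = 1.1976028 × 10^7.
n_{Dept II} = 1105·12520·462 / (1.1976028 × 10^7) = 533.7.

533.7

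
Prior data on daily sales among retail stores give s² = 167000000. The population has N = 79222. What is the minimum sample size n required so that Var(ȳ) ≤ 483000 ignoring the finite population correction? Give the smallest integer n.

Without fpc, n₀ = s²/D = 167000000/483000 = 345.7557.
Rounding up, n = 346.

346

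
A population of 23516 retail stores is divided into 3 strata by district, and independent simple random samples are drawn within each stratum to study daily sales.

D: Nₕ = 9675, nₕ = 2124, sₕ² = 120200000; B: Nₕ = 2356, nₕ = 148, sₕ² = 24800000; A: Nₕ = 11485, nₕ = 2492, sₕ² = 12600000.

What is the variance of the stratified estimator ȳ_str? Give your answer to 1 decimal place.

Var(ȳ_str) = Σₕ Wₕ²(1 − fₕ)sₕ²/nₕ with Wₕ = Nₕ/N, N = 23516.
D: Wₕ = 0.41142201; term = 0.41142201²·(1 − 0.21953488)·120200000/2124 = 7476.1584.
B: Wₕ = 0.10018711; term = 0.10018711²·(1 − 0.06281834)·24800000/148 = 1576.2947.
A: Wₕ = 0.48839088; term = 0.48839088²·(1 − 0.21697867)·12600000/2492 = 944.34611.
Sum = 9996.7992.

9996.8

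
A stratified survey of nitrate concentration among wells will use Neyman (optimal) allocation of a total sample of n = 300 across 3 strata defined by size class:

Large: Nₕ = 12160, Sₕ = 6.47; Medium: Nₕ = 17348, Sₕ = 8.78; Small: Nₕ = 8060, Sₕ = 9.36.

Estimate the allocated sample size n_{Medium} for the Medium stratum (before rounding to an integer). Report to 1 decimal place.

Neyman allocation: nₕ = n·NₕSₕ / Σⱼ NⱼSⱼ.
Σ NⱼSⱼ = 12160·6.47 + 17348·8.78 + 8060·9.36 = 306432.24.
n_{Medium} = 300·17348·8.78 / 306432.24 = 149.1.

149.1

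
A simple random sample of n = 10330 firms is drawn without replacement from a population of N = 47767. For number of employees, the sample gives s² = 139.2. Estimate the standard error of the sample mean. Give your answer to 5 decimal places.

Under SRS without replacement, Var(ȳ) = (1 − f)·s²/n with f = n/N = 10330/47767 = 0.21625809.
Var(ȳ) = (1 − 0.21625809)·139.2/10330 = 0.78374191·0.013475315 = 0.010561169.
SE(ȳ) = √(0.010561169) = 0.10277.

0.10277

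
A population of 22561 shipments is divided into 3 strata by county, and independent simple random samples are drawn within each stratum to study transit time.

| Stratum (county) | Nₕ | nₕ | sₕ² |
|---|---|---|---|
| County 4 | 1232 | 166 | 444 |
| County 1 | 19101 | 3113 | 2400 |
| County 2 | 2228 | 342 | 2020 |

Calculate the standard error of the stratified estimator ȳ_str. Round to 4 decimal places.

Var(ȳ_str) = Σₕ Wₕ²(1 − fₕ)sₕ²/nₕ with Wₕ = Nₕ/N, N = 22561.
County 4: Wₕ = 0.05460751; term = 0.05460751²·(1 − 0.13474026)·444/166 = 0.0069012237.
County 1: Wₕ = 0.84663800; term = 0.84663800²·(1 − 0.16297576)·2400/3113 = 0.46255744.
County 2: Wₕ = 0.09875449; term = 0.09875449²·(1 − 0.15350090)·2020/342 = 0.048760197.
Sum = 0.51821886.
SE = √(0.51821886) = 0.7199.

0.7199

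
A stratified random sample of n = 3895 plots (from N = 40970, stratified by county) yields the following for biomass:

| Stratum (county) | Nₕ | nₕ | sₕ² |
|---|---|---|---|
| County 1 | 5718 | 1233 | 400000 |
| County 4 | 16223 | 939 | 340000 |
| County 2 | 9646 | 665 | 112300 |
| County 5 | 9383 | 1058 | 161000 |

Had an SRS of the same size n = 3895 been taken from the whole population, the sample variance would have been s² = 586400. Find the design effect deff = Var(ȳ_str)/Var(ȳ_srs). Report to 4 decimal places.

0.5449

Var(ȳ_str) = Σ Wₕ²(1−fₕ)sₕ²/nₕ with Wₕ = Nₕ/40970:
  County 1: (5718/40970)²·(1−1233/5718)·400000/1233 = 4.9564598
  County 4: (16223/40970)²·(1−939/16223)·340000/939 = 53.487167
  County 2: (9646/40970)²·(1−665/9646)·112300/665 = 8.715617
  County 5: (9383/40970)²·(1−1058/9383)·161000/1058 = 7.0816464
  → Var(ȳ_str) = 74.24089.
Var(ȳ_srs) = (1 − 3895/40970)·586400/3895 = 136.23908.
deff = 74.24089 / 136.23908 = 0.5449.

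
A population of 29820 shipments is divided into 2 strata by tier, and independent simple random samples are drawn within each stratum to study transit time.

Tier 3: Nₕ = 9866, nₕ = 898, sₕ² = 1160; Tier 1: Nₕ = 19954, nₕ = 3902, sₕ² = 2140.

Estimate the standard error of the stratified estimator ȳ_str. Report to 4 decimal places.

Var(ȳ_str) = Σₕ Wₕ²(1 − fₕ)sₕ²/nₕ with Wₕ = Nₕ/N, N = 29820.
Tier 3: Wₕ = 0.33085178; term = 0.33085178²·(1 − 0.09101966)·1160/898 = 0.12852958.
Tier 1: Wₕ = 0.66914822; term = 0.66914822²·(1 − 0.19554976)·2140/3902 = 0.19754696.
Sum = 0.32607654.
SE = √(0.32607654) = 0.5710.

0.5710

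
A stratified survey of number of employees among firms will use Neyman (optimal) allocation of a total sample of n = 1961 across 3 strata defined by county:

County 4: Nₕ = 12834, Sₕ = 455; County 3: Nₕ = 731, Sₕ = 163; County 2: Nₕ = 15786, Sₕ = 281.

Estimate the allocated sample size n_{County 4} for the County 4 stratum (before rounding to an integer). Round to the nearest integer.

Neyman allocation: nₕ = n·NₕSₕ / Σⱼ NⱼSⱼ.
Σ NⱼSⱼ = 12834·455 + 731·163 + 15786·281 = 1.0394489 × 10^7.
n_{County 4} = 1961·12834·455 / (1.0394489 × 10^7) = 1102.

1102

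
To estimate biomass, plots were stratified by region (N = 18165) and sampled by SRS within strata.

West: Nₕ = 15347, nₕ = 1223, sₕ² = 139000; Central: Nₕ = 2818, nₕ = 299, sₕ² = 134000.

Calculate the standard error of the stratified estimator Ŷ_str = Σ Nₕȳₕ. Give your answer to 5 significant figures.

Var(Ŷ_str) = Σₕ Nₕ²(1 − fₕ)sₕ²/nₕ.
West: 15347²·(1 − 1223/15347)·139000/1223 = 2.4635963 × 10^10.
Central: 2818²·(1 − 299/2818)·134000/299 = 3.1812864 × 10^9.
Sum = 2.7817249 × 10^10.
SE = √(2.7817249 × 10^10) = 166790.

166790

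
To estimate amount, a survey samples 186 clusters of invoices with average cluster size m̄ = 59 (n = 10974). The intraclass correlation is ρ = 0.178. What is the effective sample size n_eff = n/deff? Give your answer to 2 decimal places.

deff = 1 + (59 − 1)·0.178 = 1 + 10.324 = 11.324.
n_eff = 10974 / 11.324 = 969.09.

969.09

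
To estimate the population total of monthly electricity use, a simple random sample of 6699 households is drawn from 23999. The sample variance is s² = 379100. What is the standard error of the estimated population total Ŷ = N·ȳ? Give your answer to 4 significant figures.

Var(Ŷ) = N²·Var(ȳ) = N²·(1 − n/N)·s²/n.
f = 6699/23999 = 0.27913663; Var(ȳ) = 0.72086337·379100/6699 = 40.794044.
Var(Ŷ) = 23999² · 40.794044 = 2.3495411 × 10^10.
SE(Ŷ) = √(2.3495411 × 10^10) = 153300.

153300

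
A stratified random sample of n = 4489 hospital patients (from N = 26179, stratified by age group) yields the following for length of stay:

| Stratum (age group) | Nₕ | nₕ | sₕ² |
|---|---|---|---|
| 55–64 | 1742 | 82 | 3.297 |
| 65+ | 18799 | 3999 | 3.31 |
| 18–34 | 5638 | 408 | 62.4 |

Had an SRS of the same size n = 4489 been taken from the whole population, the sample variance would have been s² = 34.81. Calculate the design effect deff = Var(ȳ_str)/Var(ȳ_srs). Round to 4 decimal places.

1.1029

Var(ȳ_str) = Σ Wₕ²(1−fₕ)sₕ²/nₕ with Wₕ = Nₕ/26179:
  55–64: (1742/26179)²·(1−82/1742)·3.297/82 = 1.6965053 × 10^-4
  65+: (18799/26179)²·(1−3999/18799)·3.31/3999 = 3.3602141 × 10^-4
  18–34: (5638/26179)²·(1−408/5638)·62.4/408 = 0.0065802907
  → Var(ȳ_str) = 0.0070859626.
Var(ȳ_srs) = (1 − 4489/26179)·34.81/4489 = 0.0064248193.
deff = 0.0070859626 / 0.0064248193 = 1.1029.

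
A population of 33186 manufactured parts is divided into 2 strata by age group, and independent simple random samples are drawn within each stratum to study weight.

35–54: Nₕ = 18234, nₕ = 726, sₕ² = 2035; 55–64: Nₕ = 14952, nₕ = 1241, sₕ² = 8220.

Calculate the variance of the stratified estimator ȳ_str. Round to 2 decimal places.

2.05

Var(ȳ_str) = Σₕ Wₕ²(1 − fₕ)sₕ²/nₕ with Wₕ = Nₕ/N, N = 33186.
35–54: Wₕ = 0.54944856; term = 0.54944856²·(1 − 0.03981573)·2035/726 = 0.8125245.
55–64: Wₕ = 0.45055144; term = 0.45055144²·(1 − 0.08299893)·8220/1241 = 1.2329874.
Sum = 2.0455119.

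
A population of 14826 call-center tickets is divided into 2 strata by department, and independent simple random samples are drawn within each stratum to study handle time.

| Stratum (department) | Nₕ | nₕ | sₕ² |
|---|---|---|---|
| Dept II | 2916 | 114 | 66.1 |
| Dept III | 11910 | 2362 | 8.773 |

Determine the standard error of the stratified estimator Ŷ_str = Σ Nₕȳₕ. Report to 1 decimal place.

2271.5

Var(Ŷ_str) = Σₕ Nₕ²(1 − fₕ)sₕ²/nₕ.
Dept II: 2916²·(1 − 114/2916)·66.1/114 = 4.7375331 × 10^6.
Dept III: 11910²·(1 − 2362/11910)·8.773/2362 = 422369.36.
Sum = 5.1599025 × 10^6.
SE = √(5.1599025 × 10^6) = 2271.5.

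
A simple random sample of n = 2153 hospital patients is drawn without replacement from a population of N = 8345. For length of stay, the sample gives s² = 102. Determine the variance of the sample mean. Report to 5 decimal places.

0.03515

Under SRS without replacement, Var(ȳ) = (1 − f)·s²/n with f = n/N = 2153/8345 = 0.25799880.
Var(ȳ) = (1 − 0.25799880)·102/2153 = 0.74200120·0.047375755 = 0.035152867.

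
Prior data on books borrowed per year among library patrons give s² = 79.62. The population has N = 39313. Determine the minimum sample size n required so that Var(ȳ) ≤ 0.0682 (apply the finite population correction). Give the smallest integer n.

Without fpc, n₀ = s²/D = 79.62/0.0682 = 1167.4487.
With fpc, (1 − n/N)·s²/n ≤ D requires n ≥ n₀/(1 + n₀/N) = 1167.4487/(1 + 1167.4487/39313) = 1133.7797.
Rounding up, n = 1134.

1134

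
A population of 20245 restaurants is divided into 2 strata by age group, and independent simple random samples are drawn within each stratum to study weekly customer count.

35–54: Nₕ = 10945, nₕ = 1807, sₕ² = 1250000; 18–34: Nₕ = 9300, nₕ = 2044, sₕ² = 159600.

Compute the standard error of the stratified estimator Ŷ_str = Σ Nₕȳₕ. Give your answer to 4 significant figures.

Var(Ŷ_str) = Σₕ Nₕ²(1 − fₕ)sₕ²/nₕ.
35–54: 10945²·(1 − 1807/10945)·1250000/1807 = 6.9186089 × 10^10.
18–34: 9300²·(1 − 2044/9300)·159600/2044 = 5.2690488 × 10^9.
Sum = 7.4455138 × 10^10.
SE = √(7.4455138 × 10^10) = 272900.

272900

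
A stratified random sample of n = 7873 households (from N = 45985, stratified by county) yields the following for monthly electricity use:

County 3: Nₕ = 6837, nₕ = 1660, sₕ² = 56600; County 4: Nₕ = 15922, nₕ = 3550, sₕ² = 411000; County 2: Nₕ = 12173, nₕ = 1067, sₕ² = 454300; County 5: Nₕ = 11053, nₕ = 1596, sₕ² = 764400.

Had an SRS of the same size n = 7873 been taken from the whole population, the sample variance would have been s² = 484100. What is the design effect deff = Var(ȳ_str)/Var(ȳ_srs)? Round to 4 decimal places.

1.2215

Var(ȳ_str) = Σ Wₕ²(1−fₕ)sₕ²/nₕ with Wₕ = Nₕ/45985:
  County 3: (6837/45985)²·(1−1660/6837)·56600/1660 = 0.57071555
  County 4: (15922/45985)²·(1−3550/15922)·411000/3550 = 10.784962
  County 2: (12173/45985)²·(1−1067/12173)·454300/1067 = 27.220821
  County 5: (11053/45985)²·(1−1596/11053)·764400/1596 = 23.674944
  → Var(ȳ_str) = 62.251443.
Var(ȳ_srs) = (1 − 7873/45985)·484100/7873 = 50.961286.
deff = 62.251443 / 50.961286 = 1.2215.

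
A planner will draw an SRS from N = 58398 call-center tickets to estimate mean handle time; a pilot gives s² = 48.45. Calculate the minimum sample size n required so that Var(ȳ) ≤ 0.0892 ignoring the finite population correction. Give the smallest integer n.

544

Without fpc, n₀ = s²/D = 48.45/0.0892 = 543.1614.
Rounding up, n = 544.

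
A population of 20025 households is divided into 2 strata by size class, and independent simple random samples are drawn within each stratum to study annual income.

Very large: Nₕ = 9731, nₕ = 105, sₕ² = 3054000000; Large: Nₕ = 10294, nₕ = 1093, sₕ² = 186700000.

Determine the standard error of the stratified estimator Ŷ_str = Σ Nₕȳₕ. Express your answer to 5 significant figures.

5.2351 × 10^7

Var(Ŷ_str) = Σₕ Nₕ²(1 − fₕ)sₕ²/nₕ.
Very large: 9731²·(1 − 105/9731)·3054000000/105 = 2.7244765 × 10^15.
Large: 10294²·(1 − 1093/10294)·186700000/1093 = 1.617869 × 10^13.
Sum = 2.7406552 × 10^15.
SE = √(2.7406552 × 10^15) = 5.2351 × 10^7.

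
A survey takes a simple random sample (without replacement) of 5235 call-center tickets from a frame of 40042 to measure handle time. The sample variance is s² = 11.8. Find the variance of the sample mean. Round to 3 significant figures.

Under SRS without replacement, Var(ȳ) = (1 − f)·s²/n with f = n/N = 5235/40042 = 0.13073773.
Var(ȳ) = (1 − 0.13073773)·11.8/5235 = 0.86926227·0.0022540592 = 0.0019593686.

0.00196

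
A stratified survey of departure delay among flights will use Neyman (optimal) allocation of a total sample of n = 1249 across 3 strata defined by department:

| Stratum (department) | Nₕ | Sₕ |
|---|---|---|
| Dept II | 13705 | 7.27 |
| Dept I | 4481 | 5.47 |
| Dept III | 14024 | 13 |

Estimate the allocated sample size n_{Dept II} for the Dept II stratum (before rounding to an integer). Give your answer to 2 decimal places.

Neyman allocation: nₕ = n·NₕSₕ / Σⱼ NⱼSⱼ.
Σ NⱼSⱼ = 13705·7.27 + 4481·5.47 + 14024·13 = 306458.42.
n_{Dept II} = 1249·13705·7.27 / 306458.42 = 406.07.

406.07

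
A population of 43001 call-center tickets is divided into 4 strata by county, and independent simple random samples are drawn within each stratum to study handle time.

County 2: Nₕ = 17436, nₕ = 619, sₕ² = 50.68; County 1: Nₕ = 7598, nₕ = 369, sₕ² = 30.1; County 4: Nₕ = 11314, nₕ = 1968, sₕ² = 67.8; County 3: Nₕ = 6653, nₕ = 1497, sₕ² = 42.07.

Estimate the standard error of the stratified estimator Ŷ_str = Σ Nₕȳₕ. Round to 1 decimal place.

Var(Ŷ_str) = Σₕ Nₕ²(1 − fₕ)sₕ²/nₕ.
County 2: 17436²·(1 − 619/17436)·50.68/619 = 2.4007191 × 10^7.
County 1: 7598²·(1 − 369/7598)·30.1/369 = 4.4804088 × 10^6.
County 4: 11314²·(1 − 1968/11314)·67.8/1968 = 3.6428941 × 10^6.
County 3: 6653²·(1 − 1497/6653)·42.07/1497 = 964009.12.
Sum = 3.3094503 × 10^7.
SE = √(3.3094503 × 10^7) = 5752.8.

5752.8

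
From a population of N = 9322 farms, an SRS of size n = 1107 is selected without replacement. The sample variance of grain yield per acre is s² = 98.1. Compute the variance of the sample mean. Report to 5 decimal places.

Under SRS without replacement, Var(ȳ) = (1 − f)·s²/n with f = n/N = 1107/9322 = 0.11875134.
Var(ȳ) = (1 − 0.11875134)·98.1/1107 = 0.88124866·0.088617886 = 0.078094393.

0.07809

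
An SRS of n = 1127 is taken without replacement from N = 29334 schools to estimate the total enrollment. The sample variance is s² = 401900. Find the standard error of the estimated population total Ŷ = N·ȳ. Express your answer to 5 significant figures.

Var(Ŷ) = N²·Var(ȳ) = N²·(1 − n/N)·s²/n.
f = 1127/29334 = 0.03841958; Var(ȳ) = 0.96158042·401900/1127 = 342.90965.
Var(Ŷ) = 29334² · 342.90965 = 2.9506812 × 10^11.
SE(Ŷ) = √(2.9506812 × 10^11) = 543200.

543200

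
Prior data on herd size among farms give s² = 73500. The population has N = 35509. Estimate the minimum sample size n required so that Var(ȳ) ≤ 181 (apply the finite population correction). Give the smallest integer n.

Without fpc, n₀ = s²/D = 73500/181 = 406.0773.
With fpc, (1 − n/N)·s²/n ≤ D requires n ≥ n₀/(1 + n₀/N) = 406.0773/(1 + 406.0773/35509) = 401.4859.
Rounding up, n = 402.

402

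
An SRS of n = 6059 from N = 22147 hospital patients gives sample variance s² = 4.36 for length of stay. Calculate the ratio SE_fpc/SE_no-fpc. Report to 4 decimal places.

0.8523

f = n/N = 6059/22147 = 0.27358107.
SE_no-fpc = √(s²/n) = 0.026825188; SE_fpc = √((1−f)s²/n) = 0.022863165.
Ratio = √(1−f) = 0.85230213.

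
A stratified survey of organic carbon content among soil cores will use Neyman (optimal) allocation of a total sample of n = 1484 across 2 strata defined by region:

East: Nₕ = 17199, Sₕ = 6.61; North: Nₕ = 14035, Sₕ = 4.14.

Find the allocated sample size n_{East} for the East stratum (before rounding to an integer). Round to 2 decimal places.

Neyman allocation: nₕ = n·NₕSₕ / Σⱼ NⱼSⱼ.
Σ NⱼSⱼ = 17199·6.61 + 14035·4.14 = 171790.29.
n_{East} = 1484·17199·6.61 / 171790.29 = 982.06.

982.06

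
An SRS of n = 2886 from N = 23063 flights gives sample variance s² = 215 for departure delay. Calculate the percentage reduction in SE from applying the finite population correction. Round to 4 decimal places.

f = n/N = 2886/23063 = 0.12513550.
SE_no-fpc = √(s²/n) = 0.27294244; SE_fpc = √((1−f)s²/n) = 0.2552945.
Ratio = √(1−f) = 0.93534192. Reduction = 100·(1 − 0.93534192) = 6.4658%.

6.4658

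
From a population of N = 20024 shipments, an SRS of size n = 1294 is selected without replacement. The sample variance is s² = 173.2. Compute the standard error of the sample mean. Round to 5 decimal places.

Under SRS without replacement, Var(ȳ) = (1 − f)·s²/n with f = n/N = 1294/20024 = 0.06462245.
Var(ȳ) = (1 − 0.06462245)·173.2/1294 = 0.93537755·0.13384853 = 0.12519891.
SE(ȳ) = √(0.12519891) = 0.35383.

0.35383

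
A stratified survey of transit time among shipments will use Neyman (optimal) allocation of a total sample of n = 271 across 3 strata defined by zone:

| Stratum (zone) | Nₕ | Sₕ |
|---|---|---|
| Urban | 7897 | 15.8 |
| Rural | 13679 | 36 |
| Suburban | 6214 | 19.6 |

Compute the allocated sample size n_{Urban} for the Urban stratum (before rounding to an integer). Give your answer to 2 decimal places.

Neyman allocation: nₕ = n·NₕSₕ / Σⱼ NⱼSⱼ.
Σ NⱼSⱼ = 7897·15.8 + 13679·36 + 6214·19.6 = 739011.
n_{Urban} = 271·7897·15.8 / 739011 = 45.75.

45.75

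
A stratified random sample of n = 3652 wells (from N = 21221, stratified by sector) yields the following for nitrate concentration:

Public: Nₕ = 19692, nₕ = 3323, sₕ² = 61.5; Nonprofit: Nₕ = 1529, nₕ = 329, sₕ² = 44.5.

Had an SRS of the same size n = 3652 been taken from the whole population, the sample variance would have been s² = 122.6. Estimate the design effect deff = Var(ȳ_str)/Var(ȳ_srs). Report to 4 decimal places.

Var(ȳ_str) = Σ Wₕ²(1−fₕ)sₕ²/nₕ with Wₕ = Nₕ/21221:
  Public: (19692/21221)²·(1−3323/19692)·61.5/3323 = 0.013247229
  Nonprofit: (1529/21221)²·(1−329/1529)·44.5/329 = 5.5108825 × 10^-4
  → Var(ȳ_str) = 0.013798317.
Var(ȳ_srs) = (1 − 3652/21221)·122.6/3652 = 0.02779335.
deff = 0.013798317 / 0.02779335 = 0.4965.

0.4965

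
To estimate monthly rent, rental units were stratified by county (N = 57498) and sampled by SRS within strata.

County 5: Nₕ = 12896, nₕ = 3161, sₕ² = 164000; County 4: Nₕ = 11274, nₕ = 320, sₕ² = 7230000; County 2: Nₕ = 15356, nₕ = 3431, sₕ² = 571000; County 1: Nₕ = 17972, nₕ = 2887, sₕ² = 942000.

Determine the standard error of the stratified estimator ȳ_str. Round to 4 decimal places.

Var(ȳ_str) = Σₕ Wₕ²(1 − fₕ)sₕ²/nₕ with Wₕ = Nₕ/N, N = 57498.
County 5: Wₕ = 0.22428606; term = 0.22428606²·(1 − 0.24511476)·164000/3161 = 1.9701752.
County 4: Wₕ = 0.19607639; term = 0.19607639²·(1 − 0.02838389)·7230000/320 = 843.98283.
County 2: Wₕ = 0.26707016; term = 0.26707016²·(1 − 0.22343058)·571000/3431 = 9.2182059.
County 1: Wₕ = 0.31256739; term = 0.31256739²·(1 − 0.16063877)·942000/2887 = 26.757182.
Sum = 881.92839.
SE = √(881.92839) = 29.6973.

29.6973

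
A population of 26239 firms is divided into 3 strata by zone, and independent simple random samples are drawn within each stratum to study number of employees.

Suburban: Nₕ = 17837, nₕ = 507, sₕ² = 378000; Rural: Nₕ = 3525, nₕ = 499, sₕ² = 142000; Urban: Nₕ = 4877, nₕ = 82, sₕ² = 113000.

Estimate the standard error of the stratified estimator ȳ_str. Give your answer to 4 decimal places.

Var(ȳ_str) = Σₕ Wₕ²(1 − fₕ)sₕ²/nₕ with Wₕ = Nₕ/N, N = 26239.
Suburban: Wₕ = 0.67978963; term = 0.67978963²·(1 − 0.02842406)·378000/507 = 334.74158.
Rural: Wₕ = 0.13434201; term = 0.13434201²·(1 − 0.14156028)·142000/499 = 4.408809.
Urban: Wₕ = 0.18586836; term = 0.18586836²·(1 − 0.01681361)·113000/82 = 46.807064.
Sum = 385.95745.
SE = √(385.95745) = 19.6458.

19.6458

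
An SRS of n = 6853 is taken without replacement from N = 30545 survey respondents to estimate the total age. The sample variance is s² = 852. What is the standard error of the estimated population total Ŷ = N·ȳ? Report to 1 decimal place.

Var(Ŷ) = N²·Var(ȳ) = N²·(1 − n/N)·s²/n.
f = 6853/30545 = 0.22435751; Var(ȳ) = 0.77564249·852/6853 = 0.096431841.
Var(Ŷ) = 30545² · 0.096431841 = 8.9970621 × 10^7.
SE(Ŷ) = √(8.9970621 × 10^7) = 9485.3.

9485.3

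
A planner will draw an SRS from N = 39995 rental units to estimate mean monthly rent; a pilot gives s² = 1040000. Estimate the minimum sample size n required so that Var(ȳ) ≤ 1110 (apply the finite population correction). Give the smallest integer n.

916

Without fpc, n₀ = s²/D = 1040000/1110 = 936.9369.
With fpc, (1 − n/N)·s²/n ≤ D requires n ≥ n₀/(1 + n₀/N) = 936.9369/(1 + 936.9369/39995) = 915.4903.
Rounding up, n = 916.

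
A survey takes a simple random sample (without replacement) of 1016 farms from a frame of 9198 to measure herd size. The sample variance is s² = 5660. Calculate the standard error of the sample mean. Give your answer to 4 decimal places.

Under SRS without replacement, Var(ȳ) = (1 − f)·s²/n with f = n/N = 1016/9198 = 0.11045880.
Var(ȳ) = (1 − 0.11045880)·5660/1016 = 0.88954120·5.5708661 = 4.955515.
SE(ȳ) = √(4.955515) = 2.2261.

2.2261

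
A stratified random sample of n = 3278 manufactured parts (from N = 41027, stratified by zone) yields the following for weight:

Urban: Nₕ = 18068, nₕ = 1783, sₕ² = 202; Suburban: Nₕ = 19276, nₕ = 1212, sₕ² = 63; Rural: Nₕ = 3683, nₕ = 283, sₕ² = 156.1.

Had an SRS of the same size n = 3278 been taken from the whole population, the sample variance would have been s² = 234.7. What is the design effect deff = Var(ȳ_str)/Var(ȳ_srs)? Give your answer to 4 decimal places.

Var(ȳ_str) = Σ Wₕ²(1−fₕ)sₕ²/nₕ with Wₕ = Nₕ/41027:
  Urban: (18068/41027)²·(1−1783/18068)·202/1783 = 0.019804248
  Suburban: (19276/41027)²·(1−1212/19276)·63/1212 = 0.01075299
  Rural: (3683/41027)²·(1−283/3683)·156.1/283 = 0.0041035297
  → Var(ȳ_str) = 0.034660768.
Var(ȳ_srs) = (1 − 3278/41027)·234.7/3278 = 0.065877913.
deff = 0.034660768 / 0.065877913 = 0.5261.

0.5261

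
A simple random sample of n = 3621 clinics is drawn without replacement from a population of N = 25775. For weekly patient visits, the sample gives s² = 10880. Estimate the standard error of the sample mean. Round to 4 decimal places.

Under SRS without replacement, Var(ȳ) = (1 − f)·s²/n with f = n/N = 3621/25775 = 0.14048497.
Var(ȳ) = (1 − 0.14048497)·10880/3621 = 0.85951503·3.0046948 = 2.5825804.
SE(ȳ) = √(2.5825804) = 1.6070.

1.6070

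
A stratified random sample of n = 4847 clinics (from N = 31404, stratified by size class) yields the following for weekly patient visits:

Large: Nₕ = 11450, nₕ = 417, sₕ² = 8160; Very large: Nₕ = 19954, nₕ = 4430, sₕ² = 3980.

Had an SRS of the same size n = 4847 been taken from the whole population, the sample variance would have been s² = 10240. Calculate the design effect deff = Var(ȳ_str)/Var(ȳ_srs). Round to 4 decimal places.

Var(ȳ_str) = Σ Wₕ²(1−fₕ)sₕ²/nₕ with Wₕ = Nₕ/31404:
  Large: (11450/31404)²·(1−417/11450)·8160/417 = 2.5065898
  Very large: (19954/31404)²·(1−4430/19954)·3980/4430 = 0.2821909
  → Var(ȳ_str) = 2.7887807.
Var(ȳ_srs) = (1 − 4847/31404)·10240/4847 = 1.7865739.
deff = 2.7887807 / 1.7865739 = 1.5610.

1.5610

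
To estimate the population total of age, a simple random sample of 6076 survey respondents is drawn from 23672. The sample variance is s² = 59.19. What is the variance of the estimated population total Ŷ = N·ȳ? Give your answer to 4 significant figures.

4.058 × 10^6

Var(Ŷ) = N²·Var(ȳ) = N²·(1 − n/N)·s²/n.
f = 6076/23672 = 0.25667455; Var(ȳ) = 0.74332545·59.19/6076 = 0.0072411839.
Var(Ŷ) = 23672² · 0.0072411839 = 4.0576958 × 10^6.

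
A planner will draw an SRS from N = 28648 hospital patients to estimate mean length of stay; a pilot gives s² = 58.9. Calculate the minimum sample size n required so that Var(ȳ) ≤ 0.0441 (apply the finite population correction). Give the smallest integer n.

1277

Without fpc, n₀ = s²/D = 58.9/0.0441 = 1335.6009.
With fpc, (1 − n/N)·s²/n ≤ D requires n ≥ n₀/(1 + n₀/N) = 1335.6009/(1 + 1335.6009/28648) = 1276.1074.
Rounding up, n = 1277.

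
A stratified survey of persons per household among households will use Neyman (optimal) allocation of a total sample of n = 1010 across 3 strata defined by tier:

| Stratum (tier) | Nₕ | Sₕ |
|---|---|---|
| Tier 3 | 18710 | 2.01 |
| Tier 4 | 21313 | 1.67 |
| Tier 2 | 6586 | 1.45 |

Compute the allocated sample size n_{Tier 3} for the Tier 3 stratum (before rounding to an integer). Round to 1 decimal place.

459.0

Neyman allocation: nₕ = n·NₕSₕ / Σⱼ NⱼSⱼ.
Σ NⱼSⱼ = 18710·2.01 + 21313·1.67 + 6586·1.45 = 82749.51.
n_{Tier 3} = 1010·18710·2.01 / 82749.51 = 459.0.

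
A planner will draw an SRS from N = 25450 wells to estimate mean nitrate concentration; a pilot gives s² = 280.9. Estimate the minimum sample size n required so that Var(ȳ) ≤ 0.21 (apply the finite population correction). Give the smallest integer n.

1271

Without fpc, n₀ = s²/D = 280.9/0.21 = 1337.6190.
With fpc, (1 − n/N)·s²/n ≤ D requires n ≥ n₀/(1 + n₀/N) = 1337.6190/(1 + 1337.6190/25450) = 1270.8260.
Rounding up, n = 1271.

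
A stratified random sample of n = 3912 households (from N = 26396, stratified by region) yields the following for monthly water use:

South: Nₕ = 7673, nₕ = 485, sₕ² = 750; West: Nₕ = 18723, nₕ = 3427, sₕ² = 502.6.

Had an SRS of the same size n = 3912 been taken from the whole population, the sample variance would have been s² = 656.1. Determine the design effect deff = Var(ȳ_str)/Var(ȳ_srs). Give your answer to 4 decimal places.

Var(ȳ_str) = Σ Wₕ²(1−fₕ)sₕ²/nₕ with Wₕ = Nₕ/26396:
  South: (7673/26396)²·(1−485/7673)·750/485 = 0.1224099
  West: (18723/26396)²·(1−3427/18723)·502.6/3427 = 0.060281695
  → Var(ȳ_str) = 0.1826916.
Var(ȳ_srs) = (1 − 3912/26396)·656.1/3912 = 0.14285869.
deff = 0.1826916 / 0.14285869 = 1.2788.

1.2788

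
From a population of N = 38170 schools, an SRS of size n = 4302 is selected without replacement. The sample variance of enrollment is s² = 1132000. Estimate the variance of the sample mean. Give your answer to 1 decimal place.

233.5

Under SRS without replacement, Var(ȳ) = (1 − f)·s²/n with f = n/N = 4302/38170 = 0.11270631.
Var(ȳ) = (1 − 0.11270631)·1132000/4302 = 0.88729369·263.13343 = 233.47663.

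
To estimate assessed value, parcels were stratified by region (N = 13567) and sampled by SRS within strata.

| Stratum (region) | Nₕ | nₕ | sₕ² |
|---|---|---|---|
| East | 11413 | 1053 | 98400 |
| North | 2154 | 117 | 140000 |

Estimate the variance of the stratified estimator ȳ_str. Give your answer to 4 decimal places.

88.5527

Var(ȳ_str) = Σₕ Wₕ²(1 − fₕ)sₕ²/nₕ with Wₕ = Nₕ/N, N = 13567.
East: Wₕ = 0.84123240; term = 0.84123240²·(1 − 0.09226321)·98400/1053 = 60.02866.
North: Wₕ = 0.15876760; term = 0.15876760²·(1 − 0.05431755)·140000/117 = 28.524054.
Sum = 88.552714.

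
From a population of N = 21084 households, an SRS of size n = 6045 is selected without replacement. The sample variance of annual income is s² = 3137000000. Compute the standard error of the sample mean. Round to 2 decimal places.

608.40

Under SRS without replacement, Var(ȳ) = (1 − f)·s²/n with f = n/N = 6045/21084 = 0.28671030.
Var(ȳ) = (1 − 0.28671030)·3137000000/6045 = 0.71328970·518941.27 = 370155.46.
SE(ȳ) = √(370155.46) = 608.40.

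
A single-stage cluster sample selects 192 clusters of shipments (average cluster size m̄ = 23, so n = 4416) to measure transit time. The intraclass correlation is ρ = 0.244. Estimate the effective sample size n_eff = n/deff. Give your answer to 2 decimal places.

deff = 1 + (23 − 1)·0.244 = 1 + 5.368 = 6.368.
n_eff = 4416 / 6.368 = 693.47.

693.47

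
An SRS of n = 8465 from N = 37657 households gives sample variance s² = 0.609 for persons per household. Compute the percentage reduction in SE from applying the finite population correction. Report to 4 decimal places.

11.9541

f = n/N = 8465/37657 = 0.22479220.
SE_no-fpc = √(s²/n) = 0.0084819394; SE_fpc = √((1−f)s²/n) = 0.0074679987.
Ratio = √(1−f) = 0.88045886. Reduction = 100·(1 − 0.88045886) = 11.9541%.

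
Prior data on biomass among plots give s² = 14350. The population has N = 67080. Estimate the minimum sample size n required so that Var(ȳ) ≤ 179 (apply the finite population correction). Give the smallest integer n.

81

Without fpc, n₀ = s²/D = 14350/179 = 80.1676.
With fpc, (1 − n/N)·s²/n ≤ D requires n ≥ n₀/(1 + n₀/N) = 80.1676/(1 + 80.1676/67080) = 80.0719.
Rounding up, n = 81.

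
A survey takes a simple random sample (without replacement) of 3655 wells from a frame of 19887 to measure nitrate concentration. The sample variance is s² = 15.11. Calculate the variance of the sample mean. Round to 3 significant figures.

Under SRS without replacement, Var(ȳ) = (1 − f)·s²/n with f = n/N = 3655/19887 = 0.18378840.
Var(ȳ) = (1 − 0.18378840)·15.11/3655 = 0.81621160·0.0041340629 = 0.0033742701.

0.00337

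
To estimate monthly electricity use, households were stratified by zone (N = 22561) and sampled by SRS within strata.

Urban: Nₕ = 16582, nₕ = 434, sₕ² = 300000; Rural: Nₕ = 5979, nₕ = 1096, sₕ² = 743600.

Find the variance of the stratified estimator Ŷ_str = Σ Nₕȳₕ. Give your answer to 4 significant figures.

Var(Ŷ_str) = Σₕ Nₕ²(1 − fₕ)sₕ²/nₕ.
Urban: 16582²·(1 − 434/16582)·300000/434 = 1.850918 × 10^11.
Rural: 5979²·(1 − 1096/5979)·743600/1096 = 1.9808159 × 10^10.
Sum = 2.0489996 × 10^11.

2.049 × 10^11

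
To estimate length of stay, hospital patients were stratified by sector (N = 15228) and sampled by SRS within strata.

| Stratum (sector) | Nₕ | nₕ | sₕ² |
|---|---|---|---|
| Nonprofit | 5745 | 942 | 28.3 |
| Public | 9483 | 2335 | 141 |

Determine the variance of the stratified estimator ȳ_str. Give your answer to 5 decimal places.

0.02123

Var(ȳ_str) = Σₕ Wₕ²(1 − fₕ)sₕ²/nₕ with Wₕ = Nₕ/N, N = 15228.
Nonprofit: Wₕ = 0.37726556; term = 0.37726556²·(1 − 0.16396867)·28.3/942 = 0.0035748055.
Public: Wₕ = 0.62273444; term = 0.62273444²·(1 − 0.24623010)·141/2335 = 0.017651304.
Sum = 0.02122611.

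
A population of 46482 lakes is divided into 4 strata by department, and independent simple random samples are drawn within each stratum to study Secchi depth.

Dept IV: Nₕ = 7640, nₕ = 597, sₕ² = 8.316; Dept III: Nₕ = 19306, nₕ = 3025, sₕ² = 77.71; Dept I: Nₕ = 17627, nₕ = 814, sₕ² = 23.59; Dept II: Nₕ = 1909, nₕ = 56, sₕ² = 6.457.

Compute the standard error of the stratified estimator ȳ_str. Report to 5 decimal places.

Var(ȳ_str) = Σₕ Wₕ²(1 − fₕ)sₕ²/nₕ with Wₕ = Nₕ/N, N = 46482.
Dept IV: Wₕ = 0.16436470; term = 0.16436470²·(1 − 0.07814136)·8.316/597 = 3.4691381 × 10^-4.
Dept III: Wₕ = 0.41534357; term = 0.41534357²·(1 − 0.15668704)·77.71/3025 = 0.0037372771.
Dept I: Wₕ = 0.37922206; term = 0.37922206²·(1 − 0.04617916)·23.59/814 = 0.0039751868.
Dept II: Wₕ = 0.04106966; term = 0.04106966²·(1 − 0.02933473)·6.457/56 = 1.8877935 × 10^-4.
Sum = 0.0082481571.
SE = √(0.0082481571) = 0.09082.

0.09082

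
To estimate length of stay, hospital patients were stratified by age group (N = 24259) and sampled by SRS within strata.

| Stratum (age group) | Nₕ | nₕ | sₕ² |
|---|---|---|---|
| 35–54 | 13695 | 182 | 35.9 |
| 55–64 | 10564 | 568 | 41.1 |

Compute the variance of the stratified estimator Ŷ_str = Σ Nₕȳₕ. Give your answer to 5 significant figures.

4.4145 × 10^7

Var(Ŷ_str) = Σₕ Nₕ²(1 − fₕ)sₕ²/nₕ.
35–54: 13695²·(1 − 182/13695)·35.9/182 = 3.6503699 × 10^7.
55–64: 10564²·(1 − 568/10564)·41.1/568 = 7.6409635 × 10^6.
Sum = 4.4144663 × 10^7.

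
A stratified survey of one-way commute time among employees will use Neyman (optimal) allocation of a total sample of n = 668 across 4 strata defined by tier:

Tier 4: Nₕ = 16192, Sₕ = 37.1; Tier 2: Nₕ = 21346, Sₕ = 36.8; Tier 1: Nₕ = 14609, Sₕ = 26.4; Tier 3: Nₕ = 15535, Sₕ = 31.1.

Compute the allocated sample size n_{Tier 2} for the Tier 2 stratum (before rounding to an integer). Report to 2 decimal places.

232.69

Neyman allocation: nₕ = n·NₕSₕ / Σⱼ NⱼSⱼ.
Σ NⱼSⱼ = 16192·37.1 + 21346·36.8 + 14609·26.4 + 15535·31.1 = 2.2550721 × 10^6.
n_{Tier 2} = 668·21346·36.8 / (2.2550721 × 10^6) = 232.69.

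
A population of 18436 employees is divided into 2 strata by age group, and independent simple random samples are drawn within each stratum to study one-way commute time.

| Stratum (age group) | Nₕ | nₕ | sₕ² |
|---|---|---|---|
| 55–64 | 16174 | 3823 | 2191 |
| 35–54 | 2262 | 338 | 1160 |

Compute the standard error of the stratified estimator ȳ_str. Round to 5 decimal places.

0.61708

Var(ȳ_str) = Σₕ Wₕ²(1 − fₕ)sₕ²/nₕ with Wₕ = Nₕ/N, N = 18436.
55–64: Wₕ = 0.87730527; term = 0.87730527²·(1 − 0.23636701)·2191/3823 = 0.33684045.
35–54: Wₕ = 0.12269473; term = 0.12269473²·(1 − 0.14942529)·1160/338 = 0.043944604.
Sum = 0.38078505.
SE = √(0.38078505) = 0.61708.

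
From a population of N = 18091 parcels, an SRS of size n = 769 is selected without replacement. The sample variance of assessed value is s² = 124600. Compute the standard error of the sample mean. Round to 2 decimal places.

Under SRS without replacement, Var(ȳ) = (1 − f)·s²/n with f = n/N = 769/18091 = 0.04250732.
Var(ȳ) = (1 − 0.04250732)·124600/769 = 0.95749268·162.02861 = 155.14121.
SE(ȳ) = √(155.14121) = 12.46.

12.46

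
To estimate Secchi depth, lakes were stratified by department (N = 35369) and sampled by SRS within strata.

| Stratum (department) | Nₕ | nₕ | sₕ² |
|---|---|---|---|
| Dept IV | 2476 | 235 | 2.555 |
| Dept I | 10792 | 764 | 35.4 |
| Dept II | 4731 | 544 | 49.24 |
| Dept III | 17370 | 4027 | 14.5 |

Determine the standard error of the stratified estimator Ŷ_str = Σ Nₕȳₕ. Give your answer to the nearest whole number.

2775

Var(Ŷ_str) = Σₕ Nₕ²(1 − fₕ)sₕ²/nₕ.
Dept IV: 2476²·(1 − 235/2476)·2.555/235 = 60327.529.
Dept I: 10792²·(1 − 764/10792)·35.4/764 = 5.014483 × 10^6.
Dept II: 4731²·(1 − 544/4731)·49.24/544 = 1.7929784 × 10^6.
Dept III: 17370²·(1 − 4027/17370)·14.5/4027 = 834525.63.
Sum = 7.7023146 × 10^6.
SE = √(7.7023146 × 10^6) = 2775.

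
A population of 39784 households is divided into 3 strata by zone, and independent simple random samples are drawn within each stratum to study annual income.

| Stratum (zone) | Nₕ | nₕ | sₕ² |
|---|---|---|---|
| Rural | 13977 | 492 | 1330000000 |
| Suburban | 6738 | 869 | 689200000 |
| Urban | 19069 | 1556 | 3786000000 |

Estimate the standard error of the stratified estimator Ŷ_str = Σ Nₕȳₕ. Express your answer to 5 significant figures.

Var(Ŷ_str) = Σₕ Nₕ²(1 − fₕ)sₕ²/nₕ.
Rural: 13977²·(1 − 492/13977)·1330000000/492 = 5.0950852 × 10^14.
Suburban: 6738²·(1 − 869/6738)·689200000/869 = 3.1363217 × 10^13.
Urban: 19069²·(1 − 1556/19069)·3786000000/1556 = 8.1256757 × 10^14.
Sum = 1.3534393 × 10^15.
SE = √(1.3534393 × 10^15) = 3.6789 × 10^7.

3.6789 × 10^7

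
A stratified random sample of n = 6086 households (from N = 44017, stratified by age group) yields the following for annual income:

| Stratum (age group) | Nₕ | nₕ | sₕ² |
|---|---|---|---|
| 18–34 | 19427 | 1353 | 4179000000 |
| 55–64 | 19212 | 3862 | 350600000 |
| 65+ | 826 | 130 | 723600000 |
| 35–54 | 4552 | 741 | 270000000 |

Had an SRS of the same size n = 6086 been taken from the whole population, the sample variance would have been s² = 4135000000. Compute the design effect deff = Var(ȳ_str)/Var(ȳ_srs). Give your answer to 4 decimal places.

0.9880

Var(ȳ_str) = Σ Wₕ²(1−fₕ)sₕ²/nₕ with Wₕ = Nₕ/44017:
  18–34: (19427/44017)²·(1−1353/19427)·4179000000/1353 = 559749.5
  55–64: (19212/44017)²·(1−3862/19212)·350600000/3862 = 13817.826
  65+: (826/44017)²·(1−130/826)·723600000/130 = 1651.5952
  35–54: (4552/44017)²·(1−741/4552)·270000000/741 = 3262.4651
  → Var(ȳ_str) = 578481.39.
Var(ȳ_srs) = (1 − 6086/44017)·4135000000/6086 = 585487.22.
deff = 578481.39 / 585487.22 = 0.9880.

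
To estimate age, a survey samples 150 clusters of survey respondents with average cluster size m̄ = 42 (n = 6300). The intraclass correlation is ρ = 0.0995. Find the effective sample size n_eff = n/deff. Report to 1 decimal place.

1240.3

deff = 1 + (42 − 1)·0.0995 = 1 + 4.0795 = 5.0795.
n_eff = 6300 / 5.0795 = 1240.3.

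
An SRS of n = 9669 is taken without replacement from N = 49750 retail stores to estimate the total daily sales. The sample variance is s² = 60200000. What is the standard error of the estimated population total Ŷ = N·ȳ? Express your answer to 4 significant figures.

Var(Ŷ) = N²·Var(ȳ) = N²·(1 − n/N)·s²/n.
f = 9669/49750 = 0.19435176; Var(ȳ) = 0.80564824·60200000/9669 = 5016.0331.
Var(Ŷ) = 49750² · 5016.0331 = 1.2414995 × 10^13.
SE(Ŷ) = √(1.2414995 × 10^13) = 3.523 × 10^6.

3.523 × 10^6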